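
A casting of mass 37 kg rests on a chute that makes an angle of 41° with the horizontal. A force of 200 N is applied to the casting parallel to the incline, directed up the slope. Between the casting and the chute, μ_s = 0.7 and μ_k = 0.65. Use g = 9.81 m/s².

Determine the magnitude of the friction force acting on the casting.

f ≈ 38.1 N (up the incline)

The normal reaction is N = m g cos θ = 273.9 N.
For equilibrium along the incline the friction force must supply f = m g sin θ − P = 238.1 − 200 = 38.13 N (positive meaning up-slope).
The static-friction ceiling is μ_s N = 0.7 × 273.9 = 191.8 N.
Since |38.13| ≤ 191.8 N, no slip — friction simply equals what equilibrium demands.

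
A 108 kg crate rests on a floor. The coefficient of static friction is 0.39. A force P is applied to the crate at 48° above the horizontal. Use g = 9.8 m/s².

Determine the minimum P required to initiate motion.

P ≈ 430 N

N = m g − P sin α (the pull lifts the crate).
At impending slip, P cos α = μ_s N = μ_s (m g − P sin α).
Solving: P (cos α + μ_s sin α) = μ_s m g → P = 0.39×1060/(cos 48° + 0.39 sin 48°) = 413/0.959 = 430 N.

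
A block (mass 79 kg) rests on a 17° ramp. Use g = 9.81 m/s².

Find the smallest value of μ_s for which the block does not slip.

μ_s,min ≈ 0.306

At the slip threshold m g sin θ = μ_s m g cos θ, so μ_s,min = tan θ.
μ_s,min = tan 17° = 0.306.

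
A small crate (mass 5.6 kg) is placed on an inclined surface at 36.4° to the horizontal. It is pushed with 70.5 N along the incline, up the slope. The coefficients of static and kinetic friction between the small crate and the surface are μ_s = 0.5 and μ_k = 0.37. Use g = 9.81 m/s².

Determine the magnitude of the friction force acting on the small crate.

f ≈ 16.4 N (down the incline)

Normal force: N = m g cos θ = 5.6 × 9.81 × cos 36.4° = 44.22 N.
The friction needed for equilibrium is m g sin θ − P = 32.6 − 70.5 = -37.9 N, measured positive up-slope.
Static friction can supply at most μ_s N = 22.11 N.
|-37.9| exceeds 22.11 N, so the small crate slips up-slope; friction is kinetic, f = μ_k N = 0.37×44.22 = 16.4 N.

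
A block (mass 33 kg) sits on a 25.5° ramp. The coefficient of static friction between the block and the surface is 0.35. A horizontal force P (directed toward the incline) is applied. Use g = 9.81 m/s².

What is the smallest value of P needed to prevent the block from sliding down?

The block tends to slide down (tan θ > μ_s), so at the point of impending slip friction acts up-slope at its limit: f = μ_s N.
Perpendicular to the incline: N = m g cos θ + P sin θ.
Along the incline: P cos θ + μ_s N = m g sin θ, i.e. P cos θ + μ_s (m g cos θ + P sin θ) = m g sin θ.
Solving, P (cos θ + μ_s sin θ) = m g (sin θ − μ_s cos θ), so P = 324×0.1146/1.053 = 35.2 N.

P_min ≈ 35.2 N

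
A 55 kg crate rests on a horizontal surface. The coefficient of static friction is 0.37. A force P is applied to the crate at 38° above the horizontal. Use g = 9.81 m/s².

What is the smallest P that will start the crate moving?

N = m g − P sin α (the pull lifts the crate).
At impending slip, P cos α = μ_s N = μ_s (m g − P sin α).
Solving: P (cos α + μ_s sin α) = μ_s m g → P = 0.37×540/(cos 38° + 0.37 sin 38°) = 200/1.016 = 197 N.

P ≈ 197 N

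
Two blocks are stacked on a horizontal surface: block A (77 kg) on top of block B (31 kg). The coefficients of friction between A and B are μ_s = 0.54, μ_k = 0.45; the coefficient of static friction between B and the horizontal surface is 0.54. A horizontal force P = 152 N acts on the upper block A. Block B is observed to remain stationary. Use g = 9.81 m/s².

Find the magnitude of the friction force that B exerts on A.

f ≈ 152 N

Between the blocks, N₁ = m_A g = 755.4 N.
Maximum static friction on A from B: μ_s N₁ = 0.54×755.4 = 407.9 N.
Since P = 152 N ≤ 407.9 N, A does not slip on B; friction on A equals P = 152 N.
B experiences an equal 152 N forward from A (third law). B is in equilibrium, so the floor supplies f₂ = 152 N of static friction (limit μ_s(m_A+m_B)g = 572.1 N, not exceeded).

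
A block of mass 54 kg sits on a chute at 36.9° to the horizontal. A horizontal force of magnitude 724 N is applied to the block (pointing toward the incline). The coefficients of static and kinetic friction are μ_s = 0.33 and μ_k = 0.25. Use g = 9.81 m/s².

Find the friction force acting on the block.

Normal direction: N = m g cos θ + P sin θ = 858.3 N.
Along the incline, the net driving force (taking up-slope positive) is P cos θ − m g sin θ = 579 − 318.1 = 260.9 N, so equilibrium requires friction f = -260.9 N (down-slope).
The limit of static friction is μ_s N = 283.2 N.
Since 260.9 N is within the 283.2 N limit, the block stays put and friction is exactly 261 N.

f ≈ 261 N (down the incline)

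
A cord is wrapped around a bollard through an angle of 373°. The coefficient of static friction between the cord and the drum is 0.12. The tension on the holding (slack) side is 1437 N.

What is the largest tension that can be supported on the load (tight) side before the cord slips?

At impending slip the capstan equation gives T₂/T₁ = e^{μβ} with β in radians.
β = 373° × π/180 = 6.51 rad.
e^{μβ} = e^{0.12×6.51} = 2.184.
T₂ = T₁ · e^{μβ} = 1437 × 2.184 = 3140 N.

T_max ≈ 3140 N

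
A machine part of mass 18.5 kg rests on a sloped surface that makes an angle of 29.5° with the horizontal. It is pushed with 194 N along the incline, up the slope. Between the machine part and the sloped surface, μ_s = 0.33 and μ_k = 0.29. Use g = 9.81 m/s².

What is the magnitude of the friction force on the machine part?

Perpendicular to the surface, N = m g cos θ = 18.5·9.81·cos 29.5° = 158 N.
Parallel to the incline, ΣF = 0 gives f = m g sin θ − P = 89.37 − 194 = -104.6 N (up-slope positive).
The static-friction ceiling is μ_s N = 0.33 × 158 = 52.13 N.
|-104.6| exceeds 52.13 N, so the machine part slips up-slope; friction is kinetic, f = μ_k N = 0.29×158 = 45.8 N.

f ≈ 45.8 N (down the incline)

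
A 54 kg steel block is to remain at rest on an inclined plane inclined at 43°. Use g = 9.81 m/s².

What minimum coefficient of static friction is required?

At the slip threshold m g sin θ = μ_s m g cos θ, so μ_s,min = tan θ.
μ_s,min = tan 43° = 0.933.

μ_s,min ≈ 0.933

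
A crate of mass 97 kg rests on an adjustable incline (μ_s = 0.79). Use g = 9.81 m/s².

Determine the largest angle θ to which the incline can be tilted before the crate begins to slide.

At the slip threshold, m g sin θ = μ_s · m g cos θ, so tan θ = μ_s.
θ_max = arctan(0.79) = 38.3°.

θ_max ≈ 38.3°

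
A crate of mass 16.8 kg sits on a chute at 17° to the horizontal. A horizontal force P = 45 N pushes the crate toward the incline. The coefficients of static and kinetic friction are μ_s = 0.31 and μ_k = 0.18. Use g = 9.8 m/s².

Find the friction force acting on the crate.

Resolve perpendicular to the incline: N = m g cos θ + P sin θ = 16.8×9.8×cos 17° + 45×sin 17° = 170.6 N.
Parallel to the incline: P cos θ − m g sin θ = 43.03 − 48.14 = -5.102 N; the friction needed to balance this is 5.102 N acting up the slope.
The limit of static friction is μ_s N = 52.89 N.
|f_req| = 5.102 ≤ 52.89 N → the crate is in equilibrium; friction equals the required value.

f ≈ 5.1 N (up the incline)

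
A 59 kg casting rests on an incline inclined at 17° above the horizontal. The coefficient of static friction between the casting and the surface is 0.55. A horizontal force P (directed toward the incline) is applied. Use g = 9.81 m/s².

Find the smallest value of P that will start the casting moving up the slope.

P ≈ 595 N

At impending motion up the slope, friction acts down-slope at its limit: f = μ_s N.
Perpendicular to the incline: N = m g cos θ + P sin θ.
Along the incline: P cos θ = m g sin θ + μ_s N = m g sin θ + μ_s (m g cos θ + P sin θ).
Solving, P (cos θ − μ_s sin θ) = m g (sin θ + μ_s cos θ), so P = 59×9.81×(sin 17° + 0.55 cos 17°)/(cos 17° − 0.55 sin 17°) = 579×0.8183/0.7955 = 595 N.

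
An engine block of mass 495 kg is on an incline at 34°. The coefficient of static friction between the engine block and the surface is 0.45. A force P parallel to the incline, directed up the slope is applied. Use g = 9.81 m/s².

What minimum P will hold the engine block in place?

The engine block tends to slide down (tan θ > μ_s), so at the point of impending slip friction acts up-slope at its limit: f = μ_s N.
P is parallel to the surface, so N = m g cos θ = 4030 N.
Along the incline: P + μ_s N = m g sin θ, so P = 2720 − 0.45×4030 = 904 N.

P_min ≈ 904 N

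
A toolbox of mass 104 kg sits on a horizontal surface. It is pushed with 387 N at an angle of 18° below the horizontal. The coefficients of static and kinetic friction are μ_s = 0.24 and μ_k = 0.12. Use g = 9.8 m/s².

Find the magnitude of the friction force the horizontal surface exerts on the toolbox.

f ≈ 137 N

Vertical equilibrium gives N = m g + P sin α = 1139 N.
The horizontal driving force is P cos α = 368.1 N, so equilibrium needs friction f = 368.1 N.
μ_s N = 0.24 × 1139 = 273.3 N.
368.1 > 273.3 N → the toolbox slides; f = μ_k N = 0.12×1139 = 137 N.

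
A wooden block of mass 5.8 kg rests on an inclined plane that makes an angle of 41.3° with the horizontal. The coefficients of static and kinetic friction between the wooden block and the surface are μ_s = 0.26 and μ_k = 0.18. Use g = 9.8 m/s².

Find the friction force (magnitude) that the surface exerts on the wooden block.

The normal reaction is N = m g cos θ = 42.7 N.
Along the slope the weight component is m g sin θ = 37.51 N; friction must supply exactly this, acting up-slope.
The static-friction ceiling is μ_s N = 0.26 × 42.7 = 11.1 N.
Since |37.51| > 11.1 N, static friction cannot hold it; the wooden block slides down the incline and kinetic friction applies: f = μ_k N = 0.18 × 42.7 = 7.69 N.

f ≈ 7.69 N (up the incline)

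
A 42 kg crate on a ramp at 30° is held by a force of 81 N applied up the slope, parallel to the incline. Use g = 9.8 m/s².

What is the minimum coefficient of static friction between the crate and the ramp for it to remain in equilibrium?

N = m g cos θ = 356.5 N.
Friction must make up the shortfall along the incline: f = m g sin θ − P = 205.8 − 81 = 124.8 N.
At the threshold f = μ_s N, so μ_s,min = 124.8/356.5 = 0.35.

μ_s,min ≈ 0.35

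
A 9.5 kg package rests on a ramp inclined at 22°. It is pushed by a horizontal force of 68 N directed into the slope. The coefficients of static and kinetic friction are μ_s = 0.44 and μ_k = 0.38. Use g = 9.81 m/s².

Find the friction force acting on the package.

The horizontal push has a component P sin θ into the surface, so N = m g cos θ + P sin θ = 86.41 + 25.47 = 111.9 N.
Along the incline, the net driving force (taking up-slope positive) is P cos θ − m g sin θ = 63.05 − 34.91 = 28.14 N, so equilibrium requires friction f = -28.14 N (down-slope).
Maximum static friction: μ_s N = 0.44 × 111.9 = 49.23 N.
Since 28.14 N is within the 49.23 N limit, the package stays put and friction is exactly 28.1 N.

f ≈ 28.1 N (down the incline)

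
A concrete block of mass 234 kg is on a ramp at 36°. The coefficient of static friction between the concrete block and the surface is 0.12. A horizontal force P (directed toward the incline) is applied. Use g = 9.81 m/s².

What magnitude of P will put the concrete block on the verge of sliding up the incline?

P ≈ 2130 N

At impending motion up the slope, friction acts down-slope at its limit: f = μ_s N.
Perpendicular to the incline: N = m g cos θ + P sin θ.
Along the incline: P cos θ = m g sin θ + μ_s N = m g sin θ + μ_s (m g cos θ + P sin θ).
Solving, P (cos θ − μ_s sin θ) = m g (sin θ + μ_s cos θ), so P = 234×9.81×(sin 36° + 0.12 cos 36°)/(cos 36° − 0.12 sin 36°) = 2300×0.6849/0.7385 = 2130 N.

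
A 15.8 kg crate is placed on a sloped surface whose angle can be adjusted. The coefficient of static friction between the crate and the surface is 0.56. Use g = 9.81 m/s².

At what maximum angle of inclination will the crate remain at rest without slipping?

θ_max ≈ 29.2°

At the slip threshold, m g sin θ = μ_s · m g cos θ, so tan θ = μ_s.
θ_max = arctan(0.56) = 29.2°.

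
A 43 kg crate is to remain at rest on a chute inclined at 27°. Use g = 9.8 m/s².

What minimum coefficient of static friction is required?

At the slip threshold m g sin θ = μ_s m g cos θ, so μ_s,min = tan θ.
μ_s,min = tan 27° = 0.51.

μ_s,min ≈ 0.51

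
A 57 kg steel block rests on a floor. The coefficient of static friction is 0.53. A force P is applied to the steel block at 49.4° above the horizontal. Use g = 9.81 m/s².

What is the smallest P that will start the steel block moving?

P ≈ 281 N

N = m g − P sin α (the pull lifts the steel block).
At impending slip, P cos α = μ_s N = μ_s (m g − P sin α).
Solving: P (cos α + μ_s sin α) = μ_s m g → P = 0.53×559/(cos 49.4° + 0.53 sin 49.4°) = 296/1.053 = 281 N.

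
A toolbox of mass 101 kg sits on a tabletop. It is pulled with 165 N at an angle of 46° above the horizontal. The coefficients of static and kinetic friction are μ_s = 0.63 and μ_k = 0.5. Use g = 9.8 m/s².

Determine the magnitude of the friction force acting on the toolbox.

Vertical equilibrium gives N = m g − P sin α = 871.1 N.
The horizontal driving force is P cos α = 114.6 N, so equilibrium needs friction f = 114.6 N.
The static-friction limit is μ_s N = 548.8 N.
114.6 ≤ 548.8 N → static; friction equals the required 115 N.

f ≈ 115 N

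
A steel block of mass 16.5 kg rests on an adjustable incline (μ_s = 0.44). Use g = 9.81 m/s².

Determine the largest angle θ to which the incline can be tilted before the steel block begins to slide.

θ_max ≈ 23.7°

At the slip threshold, m g sin θ = μ_s · m g cos θ, so tan θ = μ_s.
θ_max = arctan(0.44) = 23.7°.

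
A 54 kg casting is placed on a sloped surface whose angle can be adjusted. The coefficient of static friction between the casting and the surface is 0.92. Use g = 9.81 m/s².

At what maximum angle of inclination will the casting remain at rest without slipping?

θ_max ≈ 42.6°

At the slip threshold, m g sin θ = μ_s · m g cos θ, so tan θ = μ_s.
θ_max = arctan(0.92) = 42.6°.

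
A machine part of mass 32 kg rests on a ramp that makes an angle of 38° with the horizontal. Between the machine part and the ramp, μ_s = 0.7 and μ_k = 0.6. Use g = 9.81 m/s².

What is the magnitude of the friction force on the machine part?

f ≈ 148 N (up the incline)

Normal force: N = m g cos θ = 32 × 9.81 × cos 38° = 247.4 N.
For equilibrium along the incline, friction must balance the weight component: f = m g sin θ = 193.3 N up the slope.
Maximum static friction available: μ_s N = 0.7 × 247.4 = 173.2 N.
|193.3| exceeds 173.2 N, so the machine part slips down-slope; friction is kinetic, f = μ_k N = 0.6×247.4 = 148 N.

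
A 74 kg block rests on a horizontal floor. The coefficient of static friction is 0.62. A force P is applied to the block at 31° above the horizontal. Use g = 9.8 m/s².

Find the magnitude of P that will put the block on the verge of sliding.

N = m g − P sin α (the pull lifts the block).
At impending slip, P cos α = μ_s N = μ_s (m g − P sin α).
Solving: P (cos α + μ_s sin α) = μ_s m g → P = 0.62×725/(cos 31° + 0.62 sin 31°) = 450/1.176 = 382 N.

P ≈ 382 N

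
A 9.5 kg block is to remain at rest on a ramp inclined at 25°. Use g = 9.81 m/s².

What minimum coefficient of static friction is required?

μ_s,min ≈ 0.466

At the slip threshold m g sin θ = μ_s m g cos θ, so μ_s,min = tan θ.
μ_s,min = tan 25° = 0.466.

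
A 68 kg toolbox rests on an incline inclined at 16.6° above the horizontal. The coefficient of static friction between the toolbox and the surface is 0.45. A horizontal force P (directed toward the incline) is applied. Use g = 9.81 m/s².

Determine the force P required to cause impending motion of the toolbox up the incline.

At impending motion up the slope, friction acts down-slope at its limit: f = μ_s N.
Perpendicular to the incline: N = m g cos θ + P sin θ.
Along the incline: P cos θ = m g sin θ + μ_s N = m g sin θ + μ_s (m g cos θ + P sin θ).
Solving, P (cos θ − μ_s sin θ) = m g (sin θ + μ_s cos θ), so P = 68×9.81×(sin 16.6° + 0.45 cos 16.6°)/(cos 16.6° − 0.45 sin 16.6°) = 667×0.7169/0.8298 = 576 N.

P ≈ 576 N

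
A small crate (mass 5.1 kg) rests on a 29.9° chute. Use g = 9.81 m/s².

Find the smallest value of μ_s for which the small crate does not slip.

At the slip threshold m g sin θ = μ_s m g cos θ, so μ_s,min = tan θ.
μ_s,min = tan 29.9° = 0.575.

μ_s,min ≈ 0.575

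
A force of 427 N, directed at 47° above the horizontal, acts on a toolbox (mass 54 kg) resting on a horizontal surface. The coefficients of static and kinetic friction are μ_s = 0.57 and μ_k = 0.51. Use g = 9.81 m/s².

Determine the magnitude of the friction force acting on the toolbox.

f ≈ 111 N

Vertical equilibrium gives N = m g − P sin α = 217.5 N.
The horizontal driving force is P cos α = 291.2 N, so equilibrium needs friction f = 291.2 N.
μ_s N = 0.57 × 217.5 = 123.9 N.
291.2 > 123.9 N → the toolbox slides; f = μ_k N = 0.51×217.5 = 111 N.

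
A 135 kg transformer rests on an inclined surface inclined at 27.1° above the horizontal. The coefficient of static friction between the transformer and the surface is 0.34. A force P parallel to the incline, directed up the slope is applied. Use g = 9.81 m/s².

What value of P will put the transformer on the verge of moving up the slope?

P ≈ 1000 N

At impending motion up the slope, friction acts down-slope at its limit: f = μ_s N.
P is parallel to the surface, so N = m g cos θ = 1180 N.
Along the incline: P = m g sin θ + μ_s N = 603 + 0.34×1180 = 1000 N.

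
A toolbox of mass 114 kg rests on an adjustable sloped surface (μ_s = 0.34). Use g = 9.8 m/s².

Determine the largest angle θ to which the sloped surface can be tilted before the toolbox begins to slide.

θ_max ≈ 18.8°

At the slip threshold, m g sin θ = μ_s · m g cos θ, so tan θ = μ_s.
θ_max = arctan(0.34) = 18.8°.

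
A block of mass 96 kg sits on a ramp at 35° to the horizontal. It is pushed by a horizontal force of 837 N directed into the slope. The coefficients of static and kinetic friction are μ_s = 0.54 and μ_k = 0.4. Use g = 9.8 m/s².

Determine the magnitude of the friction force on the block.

Normal direction: N = m g cos θ + P sin θ = 1251 N.
Along the incline, the net driving force (taking up-slope positive) is P cos θ − m g sin θ = 685.6 − 539.6 = 146 N, so equilibrium requires friction f = -146 N (down-slope).
Maximum static friction: μ_s N = 0.54 × 1251 = 675.4 N.
|f_req| = 146 ≤ 675.4 N → the block is in equilibrium; friction equals the required value.

f ≈ 146 N (down the incline)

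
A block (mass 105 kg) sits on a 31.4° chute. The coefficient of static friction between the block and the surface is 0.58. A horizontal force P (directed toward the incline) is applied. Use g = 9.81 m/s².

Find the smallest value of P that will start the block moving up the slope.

At impending motion up the slope, friction acts down-slope at its limit: f = μ_s N.
Perpendicular to the incline: N = m g cos θ + P sin θ.
Along the incline: P cos θ = m g sin θ + μ_s N = m g sin θ + μ_s (m g cos θ + P sin θ).
Solving, P (cos θ − μ_s sin θ) = m g (sin θ + μ_s cos θ), so P = 105×9.81×(sin 31.4° + 0.58 cos 31.4°)/(cos 31.4° − 0.58 sin 31.4°) = 1030×1.016/0.5514 = 1900 N.

P ≈ 1900 N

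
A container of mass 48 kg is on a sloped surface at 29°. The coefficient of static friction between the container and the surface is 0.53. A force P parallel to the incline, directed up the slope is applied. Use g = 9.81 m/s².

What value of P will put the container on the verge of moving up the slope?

At impending motion up the slope, friction acts down-slope at its limit: f = μ_s N.
P is parallel to the surface, so N = m g cos θ = 412 N.
Along the incline: P = m g sin θ + μ_s N = 228 + 0.53×412 = 447 N.

P ≈ 447 N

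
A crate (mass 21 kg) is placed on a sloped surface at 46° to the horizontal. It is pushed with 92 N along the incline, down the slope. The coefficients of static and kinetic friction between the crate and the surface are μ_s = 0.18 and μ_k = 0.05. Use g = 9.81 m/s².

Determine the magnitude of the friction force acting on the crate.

f ≈ 7.16 N (up the incline)

The normal reaction is N = m g cos θ = 143.1 N.
Parallel to the incline, ΣF = 0 gives f = m g sin θ + P = 148.2 + 92 = 240.2 N (up-slope positive).
Maximum static friction available: μ_s N = 0.18 × 143.1 = 25.76 N.
|240.2| exceeds 25.76 N, so the crate slips down-slope; friction is kinetic, f = μ_k N = 0.05×143.1 = 7.16 N.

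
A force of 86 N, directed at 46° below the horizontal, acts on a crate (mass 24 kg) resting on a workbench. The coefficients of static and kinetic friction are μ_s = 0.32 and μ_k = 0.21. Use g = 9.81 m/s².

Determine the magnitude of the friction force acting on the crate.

f ≈ 59.7 N

The vertical component of P adds to the normal force: N = m g + P sin α = 235.4 + 61.86 = 297.3 N.
The horizontal driving force is P cos α = 59.74 N, so equilibrium needs friction f = 59.74 N.
μ_s N = 0.32 × 297.3 = 95.14 N.
Since 59.74 N does not exceed the limit, the crate stays at rest and f = 59.7 N.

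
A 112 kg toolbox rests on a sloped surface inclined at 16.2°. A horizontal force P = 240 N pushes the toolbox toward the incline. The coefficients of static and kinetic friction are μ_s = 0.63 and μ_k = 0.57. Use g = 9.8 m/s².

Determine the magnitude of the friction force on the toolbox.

f ≈ 75.8 N (up the incline)

Normal direction: N = m g cos θ + P sin θ = 1121 N.
Along the incline, the net driving force (taking up-slope positive) is P cos θ − m g sin θ = 230.5 − 306.2 = -75.75 N, so equilibrium requires friction f = 75.75 N (up-slope).
The limit of static friction is μ_s N = 706.2 N.
Since 75.75 N is within the 706.2 N limit, the toolbox stays put and friction is exactly 75.8 N.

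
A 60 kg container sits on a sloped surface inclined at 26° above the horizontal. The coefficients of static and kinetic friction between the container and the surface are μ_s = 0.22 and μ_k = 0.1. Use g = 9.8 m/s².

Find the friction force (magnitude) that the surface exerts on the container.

Normal force: N = m g cos θ = 60 × 9.8 × cos 26° = 528.5 N.
For equilibrium along the incline, friction must balance the weight component: f = m g sin θ = 257.8 N up the slope.
Maximum static friction available: μ_s N = 0.22 × 528.5 = 116.3 N.
Since |257.8| > 116.3 N, static friction cannot hold it; the container slides down the incline and kinetic friction applies: f = μ_k N = 0.1 × 528.5 = 52.8 N.

f ≈ 52.8 N (up the incline)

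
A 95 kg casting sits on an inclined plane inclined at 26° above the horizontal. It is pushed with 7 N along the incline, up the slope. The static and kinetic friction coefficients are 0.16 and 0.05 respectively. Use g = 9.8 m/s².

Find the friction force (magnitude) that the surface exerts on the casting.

The normal reaction is N = m g cos θ = 836.8 N.
For equilibrium along the incline the friction force must supply f = m g sin θ − P = 408.1 − 7 = 401.1 N (positive meaning up-slope).
Maximum static friction available: μ_s N = 0.16 × 836.8 = 133.9 N.
Since |401.1| > 133.9 N, static friction cannot hold it; the casting slides down the incline and kinetic friction applies: f = μ_k N = 0.05 × 836.8 = 41.8 N.

f ≈ 41.8 N (up the incline)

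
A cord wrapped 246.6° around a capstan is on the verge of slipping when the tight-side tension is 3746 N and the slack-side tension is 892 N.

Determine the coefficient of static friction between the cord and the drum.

T₂/T₁ = e^{μβ} → μ = ln(T₂/T₁)/β.
β = 246.6° = 4.304 rad.
μ = ln(3746/892)/4.304 = ln(4.2)/4.304 = 0.333.

μ ≈ 0.333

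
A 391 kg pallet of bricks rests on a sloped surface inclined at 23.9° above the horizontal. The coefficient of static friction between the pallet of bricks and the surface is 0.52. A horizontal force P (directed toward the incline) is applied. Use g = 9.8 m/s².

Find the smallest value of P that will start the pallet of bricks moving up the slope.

P ≈ 4800 N

At impending motion up the slope, friction acts down-slope at its limit: f = μ_s N.
Perpendicular to the incline: N = m g cos θ + P sin θ.
Along the incline: P cos θ = m g sin θ + μ_s N = m g sin θ + μ_s (m g cos θ + P sin θ).
Solving, P (cos θ − μ_s sin θ) = m g (sin θ + μ_s cos θ), so P = 391×9.8×(sin 23.9° + 0.52 cos 23.9°)/(cos 23.9° − 0.52 sin 23.9°) = 3830×0.8806/0.7036 = 4800 N.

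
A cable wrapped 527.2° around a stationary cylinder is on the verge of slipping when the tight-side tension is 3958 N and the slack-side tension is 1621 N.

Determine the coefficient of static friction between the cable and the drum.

μ ≈ 0.097

T₂/T₁ = e^{μβ} → μ = ln(T₂/T₁)/β.
β = 527.2° = 9.201 rad.
μ = ln(3958/1621)/9.201 = ln(2.442)/9.201 = 0.097.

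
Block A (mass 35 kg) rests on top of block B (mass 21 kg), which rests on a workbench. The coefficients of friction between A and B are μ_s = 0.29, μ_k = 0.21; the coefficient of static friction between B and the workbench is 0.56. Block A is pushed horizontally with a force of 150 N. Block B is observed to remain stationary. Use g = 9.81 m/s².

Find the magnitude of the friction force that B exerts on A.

Between the blocks, N₁ = m_A g = 343.4 N.
Maximum static friction on A from B: μ_s N₁ = 0.29×343.4 = 99.57 N.
Since P = 150 N > 99.57 N, A slides on B; the A–B friction is kinetic: f₁ = μ_k N₁ = 0.21×343.4 = 72.1 N.
B experiences an equal 72.1 N forward from A (third law). B is in equilibrium, so the floor supplies f₂ = 72.1 N of static friction (limit μ_s(m_A+m_B)g = 307.6 N, not exceeded).

f ≈ 72.1 N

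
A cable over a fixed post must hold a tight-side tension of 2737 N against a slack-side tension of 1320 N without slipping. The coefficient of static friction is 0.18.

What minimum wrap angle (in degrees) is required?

T₂/T₁ = e^{μβ} → β = ln(T₂/T₁)/μ.
β = ln(2737/1320)/0.18 = 0.7292/0.18 = 4.051 rad.
In degrees: β = 4.051 × 180/π = 232°.

β_min ≈ 232°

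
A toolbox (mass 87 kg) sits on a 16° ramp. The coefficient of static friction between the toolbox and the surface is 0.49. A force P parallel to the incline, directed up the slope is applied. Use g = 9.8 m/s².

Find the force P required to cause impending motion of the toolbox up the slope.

At impending motion up the slope, friction acts down-slope at its limit: f = μ_s N.
P is parallel to the surface, so N = m g cos θ = 820 N.
Along the incline: P = m g sin θ + μ_s N = 235 + 0.49×820 = 637 N.

P ≈ 637 N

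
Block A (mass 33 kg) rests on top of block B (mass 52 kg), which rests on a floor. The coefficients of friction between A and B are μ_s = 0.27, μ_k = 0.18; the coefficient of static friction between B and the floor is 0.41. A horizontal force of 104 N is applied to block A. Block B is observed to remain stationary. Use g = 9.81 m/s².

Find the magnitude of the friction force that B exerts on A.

f ≈ 58.3 N

The normal force B exerts on A is simply A's weight, N₁ = 323.7 N.
Maximum static friction on A from B: μ_s N₁ = 0.27×323.7 = 87.41 N.
Since P = 104 N > 87.41 N, A slides on B; the A–B friction is kinetic: f₁ = μ_k N₁ = 0.18×323.7 = 58.3 N.
B experiences an equal 58.3 N forward from A (third law). B is in equilibrium, so the floor supplies f₂ = 58.3 N of static friction (limit μ_s(m_A+m_B)g = 341.9 N, not exceeded).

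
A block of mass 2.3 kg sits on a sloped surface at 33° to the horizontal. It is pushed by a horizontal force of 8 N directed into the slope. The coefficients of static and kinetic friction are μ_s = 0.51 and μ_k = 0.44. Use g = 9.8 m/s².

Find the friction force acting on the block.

f ≈ 5.57 N (up the incline)

Normal direction: N = m g cos θ + P sin θ = 23.26 N.
Along the incline, the net driving force (taking up-slope positive) is P cos θ − m g sin θ = 6.709 − 12.28 = -5.567 N, so equilibrium requires friction f = 5.567 N (up-slope).
Maximum static friction: μ_s N = 0.51 × 23.26 = 11.86 N.
|f_req| = 5.567 ≤ 11.86 N → the block is in equilibrium; friction equals the required value.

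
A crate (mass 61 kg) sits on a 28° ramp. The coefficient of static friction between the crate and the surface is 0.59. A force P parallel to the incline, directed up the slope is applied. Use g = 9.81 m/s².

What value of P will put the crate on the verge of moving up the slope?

P ≈ 593 N

At impending motion up the slope, friction acts down-slope at its limit: f = μ_s N.
P is parallel to the surface, so N = m g cos θ = 528 N.
Along the incline: P = m g sin θ + μ_s N = 281 + 0.59×528 = 593 N.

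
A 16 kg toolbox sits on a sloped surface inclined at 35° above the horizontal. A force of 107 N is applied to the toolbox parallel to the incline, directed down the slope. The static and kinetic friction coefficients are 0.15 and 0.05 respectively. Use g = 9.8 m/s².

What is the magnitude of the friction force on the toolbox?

f ≈ 6.42 N (up the incline)

The normal reaction is N = m g cos θ = 128.4 N.
Parallel to the incline, ΣF = 0 gives f = m g sin θ + P = 89.94 + 107 = 196.9 N (up-slope positive).
The static-friction ceiling is μ_s N = 0.15 × 128.4 = 19.27 N.
|196.9| exceeds 19.27 N, so the toolbox slips down-slope; friction is kinetic, f = μ_k N = 0.05×128.4 = 6.42 N.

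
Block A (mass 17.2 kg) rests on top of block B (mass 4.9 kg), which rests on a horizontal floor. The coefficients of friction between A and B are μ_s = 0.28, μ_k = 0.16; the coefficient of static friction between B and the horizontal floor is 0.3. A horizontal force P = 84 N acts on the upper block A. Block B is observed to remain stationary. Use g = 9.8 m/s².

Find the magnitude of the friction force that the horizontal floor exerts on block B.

Normal force at the A–B interface: N₁ = m_A g = 168.6 N.
So the A–B interface can sustain at most μ_s N₁ = 47.2 N of static friction.
P = 84 N exceeds that limit, so A slips over B and the interface friction becomes kinetic: f₁ = μ_k N₁ = 0.16×168.6 = 27 N.
B experiences an equal 27 N forward from A (third law). B is in equilibrium, so the floor supplies f₂ = 27 N of static friction (limit μ_s(m_A+m_B)g = 64.97 N, not exceeded).

f ≈ 27 N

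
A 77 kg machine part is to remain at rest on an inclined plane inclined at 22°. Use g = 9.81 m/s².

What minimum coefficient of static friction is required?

μ_s,min ≈ 0.404

At the slip threshold m g sin θ = μ_s m g cos θ, so μ_s,min = tan θ.
μ_s,min = tan 22° = 0.404.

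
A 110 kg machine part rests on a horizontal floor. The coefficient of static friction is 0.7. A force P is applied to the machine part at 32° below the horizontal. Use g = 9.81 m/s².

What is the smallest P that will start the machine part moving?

N = m g + P sin α (the push presses the machine part into the horizontal floor).
At impending slip, P cos α = μ_s N = μ_s (m g + P sin α).
Solving: P (cos α − μ_s sin α) = μ_s m g → P = 0.7×1080/(cos 32° − 0.7 sin 32°) = 755/0.4771 = 1580 N.

P ≈ 1580 N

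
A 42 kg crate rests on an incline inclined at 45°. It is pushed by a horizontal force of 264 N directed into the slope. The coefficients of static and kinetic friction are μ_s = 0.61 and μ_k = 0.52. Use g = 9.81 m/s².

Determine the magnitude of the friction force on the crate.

f ≈ 105 N (up the incline)

Normal direction: N = m g cos θ + P sin θ = 478 N.
Along the incline, the net driving force (taking up-slope positive) is P cos θ − m g sin θ = 186.7 − 291.3 = -104.7 N, so equilibrium requires friction f = 104.7 N (up-slope).
Maximum static friction: μ_s N = 0.61 × 478 = 291.6 N.
|f_req| = 104.7 ≤ 291.6 N → the crate is in equilibrium; friction equals the required value.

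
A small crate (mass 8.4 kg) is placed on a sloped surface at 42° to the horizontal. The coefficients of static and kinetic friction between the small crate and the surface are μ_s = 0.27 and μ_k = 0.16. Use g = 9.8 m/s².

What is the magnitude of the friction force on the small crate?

Perpendicular to the surface, N = m g cos θ = 8.4·9.8·cos 42° = 61.18 N.
Along the slope the weight component is m g sin θ = 55.08 N; friction must supply exactly this, acting up-slope.
Maximum static friction available: μ_s N = 0.27 × 61.18 = 16.52 N.
|55.08| exceeds 16.52 N, so the small crate slips down-slope; friction is kinetic, f = μ_k N = 0.16×61.18 = 9.79 N.

f ≈ 9.79 N (up the incline)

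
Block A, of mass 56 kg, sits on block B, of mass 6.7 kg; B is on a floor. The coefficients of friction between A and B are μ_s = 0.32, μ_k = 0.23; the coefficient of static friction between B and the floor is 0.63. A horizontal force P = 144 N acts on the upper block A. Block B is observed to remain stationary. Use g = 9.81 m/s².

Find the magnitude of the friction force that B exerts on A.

Between the blocks, N₁ = m_A g = 549.4 N.
So the A–B interface can sustain at most μ_s N₁ = 175.8 N of static friction.
Since P = 144 N ≤ 175.8 N, A does not slip on B; friction on A equals P = 144 N.
By Newton's third law B feels 144 N forward from A. With B stationary, the floor's static friction on B balances it: f₂ = 144 N (well within μ_s(m_A+m_B)g = 387.5 N).

f ≈ 144 N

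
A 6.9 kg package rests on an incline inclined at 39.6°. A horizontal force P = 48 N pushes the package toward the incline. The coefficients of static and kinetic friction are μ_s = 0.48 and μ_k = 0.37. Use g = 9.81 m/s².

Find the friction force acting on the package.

Resolve perpendicular to the incline: N = m g cos θ + P sin θ = 6.9×9.81×cos 39.6° + 48×sin 39.6° = 82.75 N.
Parallel to the incline: P cos θ − m g sin θ = 36.98 − 43.15 = -6.162 N; the friction needed to balance this is 6.162 N acting up the slope.
The limit of static friction is μ_s N = 39.72 N.
Since 6.162 N is within the 39.72 N limit, the package stays put and friction is exactly 6.16 N.

f ≈ 6.16 N (up the incline)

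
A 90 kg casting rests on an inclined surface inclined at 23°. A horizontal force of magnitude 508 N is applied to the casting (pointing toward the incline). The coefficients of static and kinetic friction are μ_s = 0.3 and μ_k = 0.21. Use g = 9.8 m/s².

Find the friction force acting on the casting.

f ≈ 123 N (down the incline)

Resolve perpendicular to the incline: N = m g cos θ + P sin θ = 90×9.8×cos 23° + 508×sin 23° = 1010 N.
Parallel to the incline: P cos θ − m g sin θ = 467.6 − 344.6 = 123 N; the friction needed to balance this is 123 N acting down the slope.
Maximum static friction: μ_s N = 0.3 × 1010 = 303.1 N.
|f_req| = 123 ≤ 303.1 N → the casting is in equilibrium; friction equals the required value.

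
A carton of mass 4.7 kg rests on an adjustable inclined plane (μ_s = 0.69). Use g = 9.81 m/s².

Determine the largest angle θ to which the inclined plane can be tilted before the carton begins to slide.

At the slip threshold, m g sin θ = μ_s · m g cos θ, so tan θ = μ_s.
θ_max = arctan(0.69) = 34.6°.

θ_max ≈ 34.6°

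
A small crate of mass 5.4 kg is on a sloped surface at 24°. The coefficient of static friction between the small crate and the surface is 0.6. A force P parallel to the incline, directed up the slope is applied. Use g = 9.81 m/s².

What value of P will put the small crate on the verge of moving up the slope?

P ≈ 50.6 N

At impending motion up the slope, friction acts down-slope at its limit: f = μ_s N.
P is parallel to the surface, so N = m g cos θ = 48.4 N.
Along the incline: P = m g sin θ + μ_s N = 21.5 + 0.6×48.4 = 50.6 N.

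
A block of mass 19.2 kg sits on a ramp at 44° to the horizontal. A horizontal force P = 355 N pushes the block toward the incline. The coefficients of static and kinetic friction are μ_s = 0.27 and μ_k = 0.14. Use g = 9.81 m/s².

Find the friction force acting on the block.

Normal direction: N = m g cos θ + P sin θ = 382.1 N.
Parallel to the incline: P cos θ − m g sin θ = 255.4 − 130.8 = 124.5 N; the friction needed to balance this is 124.5 N acting down the slope.
Maximum static friction: μ_s N = 0.27 × 382.1 = 103.2 N.
|f_req| = 124.5 > 103.2 N → the block slides up the incline; f = μ_k N = 0.14 × 382.1 = 53.5 N.

f ≈ 53.5 N (down the incline)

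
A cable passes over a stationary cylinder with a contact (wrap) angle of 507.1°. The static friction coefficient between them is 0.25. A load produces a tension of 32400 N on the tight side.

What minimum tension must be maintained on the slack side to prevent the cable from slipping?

Capstan equation at impending slip: T_tight/T_slack = e^{μβ}.
β = 507.1° = 8.851 rad; e^{μβ} = e^{0.25×8.851} = 9.14.
T_slack = T_tight / e^{μβ} = 32400 / 9.14 = 3540 N.

T_min ≈ 3540 N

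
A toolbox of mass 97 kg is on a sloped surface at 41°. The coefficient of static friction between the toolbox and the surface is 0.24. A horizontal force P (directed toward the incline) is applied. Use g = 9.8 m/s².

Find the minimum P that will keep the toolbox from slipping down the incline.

The toolbox tends to slide down (tan θ > μ_s), so at the point of impending slip friction acts up-slope at its limit: f = μ_s N.
Perpendicular to the incline: N = m g cos θ + P sin θ.
Along the incline: P cos θ + μ_s N = m g sin θ, i.e. P cos θ + μ_s (m g cos θ + P sin θ) = m g sin θ.
Solving, P (cos θ + μ_s sin θ) = m g (sin θ − μ_s cos θ), so P = 951×0.4749/0.9122 = 495 N.

P_min ≈ 495 N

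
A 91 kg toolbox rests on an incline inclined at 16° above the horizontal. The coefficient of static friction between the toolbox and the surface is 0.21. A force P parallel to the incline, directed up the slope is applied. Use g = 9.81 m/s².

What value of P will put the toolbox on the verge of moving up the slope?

P ≈ 426 N

At impending motion up the slope, friction acts down-slope at its limit: f = μ_s N.
P is parallel to the surface, so N = m g cos θ = 858 N.
Along the incline: P = m g sin θ + μ_s N = 246 + 0.21×858 = 426 N.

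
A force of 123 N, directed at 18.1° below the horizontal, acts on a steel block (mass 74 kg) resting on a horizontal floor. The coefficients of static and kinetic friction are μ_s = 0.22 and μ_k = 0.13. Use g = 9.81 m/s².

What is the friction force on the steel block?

Vertical equilibrium gives N = m g + P sin α = 764.2 N.
The horizontal driving force is P cos α = 116.9 N, so equilibrium needs friction f = 116.9 N.
μ_s N = 0.22 × 764.2 = 168.1 N.
116.9 ≤ 168.1 N → static; friction equals the required 117 N.

f ≈ 117 N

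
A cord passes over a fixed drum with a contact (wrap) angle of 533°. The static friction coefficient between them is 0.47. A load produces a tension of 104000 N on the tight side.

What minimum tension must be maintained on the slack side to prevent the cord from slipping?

T_min ≈ 1310 N

Capstan equation at impending slip: T_tight/T_slack = e^{μβ}.
β = 533° = 9.303 rad; e^{μβ} = e^{0.47×9.303} = 79.22.
T_slack = T_tight / e^{μβ} = 104000 / 79.22 = 1310 N.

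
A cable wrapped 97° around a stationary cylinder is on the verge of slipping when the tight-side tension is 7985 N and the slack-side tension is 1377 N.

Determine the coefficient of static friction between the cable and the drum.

T₂/T₁ = e^{μβ} → μ = ln(T₂/T₁)/β.
β = 97° = 1.693 rad.
μ = ln(7985/1377)/1.693 = ln(5.799)/1.693 = 1.04.

μ ≈ 1.04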